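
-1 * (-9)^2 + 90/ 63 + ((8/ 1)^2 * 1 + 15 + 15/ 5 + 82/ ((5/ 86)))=1412.83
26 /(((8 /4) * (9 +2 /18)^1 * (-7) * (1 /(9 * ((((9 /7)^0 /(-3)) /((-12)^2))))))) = 39 /9184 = 0.00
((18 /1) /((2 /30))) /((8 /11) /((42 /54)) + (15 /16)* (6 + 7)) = 110880 /5389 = 20.58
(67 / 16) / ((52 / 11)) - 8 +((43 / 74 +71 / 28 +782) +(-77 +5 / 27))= 4079634017 / 5818176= 701.19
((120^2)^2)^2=42998169600000000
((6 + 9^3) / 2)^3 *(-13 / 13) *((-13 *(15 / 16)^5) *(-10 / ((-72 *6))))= 725885138671875 / 67108864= 10816531.46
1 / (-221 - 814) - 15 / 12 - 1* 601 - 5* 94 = -4439119 / 4140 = -1072.25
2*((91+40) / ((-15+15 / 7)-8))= -917 / 73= -12.56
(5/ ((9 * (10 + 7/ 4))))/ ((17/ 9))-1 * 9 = -7171/ 799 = -8.97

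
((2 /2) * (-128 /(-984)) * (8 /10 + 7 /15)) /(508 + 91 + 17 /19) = 2888 /10514655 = 0.00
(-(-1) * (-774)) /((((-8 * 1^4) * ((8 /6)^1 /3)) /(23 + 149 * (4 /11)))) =2957067 /176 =16801.52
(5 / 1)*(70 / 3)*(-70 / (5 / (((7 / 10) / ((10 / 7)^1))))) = -2401 / 3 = -800.33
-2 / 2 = -1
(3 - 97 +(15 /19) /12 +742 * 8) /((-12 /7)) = -1035993 /304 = -3407.87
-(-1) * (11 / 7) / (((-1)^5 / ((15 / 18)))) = -55 / 42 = -1.31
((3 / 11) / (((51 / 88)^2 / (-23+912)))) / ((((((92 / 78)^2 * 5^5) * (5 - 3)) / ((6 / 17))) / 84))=2.46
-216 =-216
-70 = -70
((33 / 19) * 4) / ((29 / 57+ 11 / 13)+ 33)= 0.20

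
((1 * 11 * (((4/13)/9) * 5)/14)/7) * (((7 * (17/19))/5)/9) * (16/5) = 5984/700245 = 0.01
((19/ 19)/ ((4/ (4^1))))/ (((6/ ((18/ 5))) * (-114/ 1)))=-1/ 190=-0.01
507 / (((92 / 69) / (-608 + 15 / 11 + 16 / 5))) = -50480469 / 220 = -229456.68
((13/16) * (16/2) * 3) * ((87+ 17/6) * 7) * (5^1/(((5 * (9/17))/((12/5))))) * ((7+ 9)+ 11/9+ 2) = 144253109/135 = 1068541.55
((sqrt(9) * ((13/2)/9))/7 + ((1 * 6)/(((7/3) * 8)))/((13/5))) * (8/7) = 946/1911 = 0.50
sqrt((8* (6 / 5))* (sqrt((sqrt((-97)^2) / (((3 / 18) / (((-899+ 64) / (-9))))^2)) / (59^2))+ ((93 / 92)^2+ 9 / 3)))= 30.51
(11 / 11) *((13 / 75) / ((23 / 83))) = 1079 / 1725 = 0.63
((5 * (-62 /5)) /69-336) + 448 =7666 /69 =111.10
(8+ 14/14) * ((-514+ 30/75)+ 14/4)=-45909/10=-4590.90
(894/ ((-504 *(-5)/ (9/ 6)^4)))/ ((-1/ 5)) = -4023/ 448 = -8.98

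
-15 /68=-0.22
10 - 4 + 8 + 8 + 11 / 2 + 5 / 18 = 27.78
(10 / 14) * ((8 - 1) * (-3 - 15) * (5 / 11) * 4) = -1800 / 11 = -163.64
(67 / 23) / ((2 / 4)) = 134 / 23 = 5.83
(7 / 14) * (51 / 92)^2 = 2601 / 16928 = 0.15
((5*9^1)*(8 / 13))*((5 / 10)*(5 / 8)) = 225 / 26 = 8.65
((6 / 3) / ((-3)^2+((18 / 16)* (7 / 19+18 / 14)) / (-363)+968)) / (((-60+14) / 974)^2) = 1387912988 / 1512245423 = 0.92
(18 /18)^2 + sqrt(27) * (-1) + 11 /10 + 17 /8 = 169 /40- 3 * sqrt(3) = -0.97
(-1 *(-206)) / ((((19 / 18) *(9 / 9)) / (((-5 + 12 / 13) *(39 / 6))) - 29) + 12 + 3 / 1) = -98262 / 6697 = -14.67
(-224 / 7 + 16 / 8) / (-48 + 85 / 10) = 0.76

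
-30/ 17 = -1.76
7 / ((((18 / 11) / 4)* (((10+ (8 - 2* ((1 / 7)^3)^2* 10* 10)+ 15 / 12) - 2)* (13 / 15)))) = 362358920 / 316562259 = 1.14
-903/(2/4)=-1806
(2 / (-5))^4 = 16 / 625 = 0.03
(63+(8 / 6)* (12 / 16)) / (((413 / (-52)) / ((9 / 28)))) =-2.59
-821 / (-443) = 821 / 443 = 1.85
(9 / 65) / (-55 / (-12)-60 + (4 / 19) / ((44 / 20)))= -22572 / 9018425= -0.00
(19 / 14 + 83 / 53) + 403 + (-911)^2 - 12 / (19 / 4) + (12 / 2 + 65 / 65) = 830331.40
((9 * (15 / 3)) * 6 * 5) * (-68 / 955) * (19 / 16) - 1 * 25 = -53155 / 382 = -139.15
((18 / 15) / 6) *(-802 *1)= -802 / 5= -160.40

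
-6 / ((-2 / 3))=9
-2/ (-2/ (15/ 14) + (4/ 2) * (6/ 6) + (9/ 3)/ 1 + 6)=-30/ 137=-0.22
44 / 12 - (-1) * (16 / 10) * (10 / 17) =235 / 51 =4.61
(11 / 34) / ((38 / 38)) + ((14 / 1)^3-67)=2677.32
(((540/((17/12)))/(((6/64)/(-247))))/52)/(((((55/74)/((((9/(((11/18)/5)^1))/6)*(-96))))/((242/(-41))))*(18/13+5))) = -1637334466560/57851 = -28302613.03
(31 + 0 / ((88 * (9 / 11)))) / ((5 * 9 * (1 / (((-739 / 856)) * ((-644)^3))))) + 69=764845887667 / 4815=158846497.96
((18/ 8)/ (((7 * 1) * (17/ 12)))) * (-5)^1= -135/ 119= -1.13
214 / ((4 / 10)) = 535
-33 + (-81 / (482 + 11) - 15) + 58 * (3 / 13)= -222903 / 6409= -34.78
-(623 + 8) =-631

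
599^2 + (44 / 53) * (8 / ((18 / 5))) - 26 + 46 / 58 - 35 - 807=4951323680 / 13833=357935.64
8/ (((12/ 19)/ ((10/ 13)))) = 9.74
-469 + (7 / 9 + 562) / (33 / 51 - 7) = -557.59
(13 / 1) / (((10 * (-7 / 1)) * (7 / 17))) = -221 / 490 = -0.45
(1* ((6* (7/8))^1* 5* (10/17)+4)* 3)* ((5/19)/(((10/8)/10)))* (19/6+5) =323890/323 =1002.76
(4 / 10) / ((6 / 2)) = 2 / 15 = 0.13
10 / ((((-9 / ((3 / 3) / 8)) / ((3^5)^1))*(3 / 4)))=-45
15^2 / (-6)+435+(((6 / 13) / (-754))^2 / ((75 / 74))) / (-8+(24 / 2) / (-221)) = 8170774132494 / 20555406625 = 397.50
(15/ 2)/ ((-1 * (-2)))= 15/ 4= 3.75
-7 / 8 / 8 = -7 / 64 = -0.11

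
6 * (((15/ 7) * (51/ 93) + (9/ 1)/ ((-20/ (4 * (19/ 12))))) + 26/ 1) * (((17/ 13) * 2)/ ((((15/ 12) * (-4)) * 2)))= -5384121/ 141050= -38.17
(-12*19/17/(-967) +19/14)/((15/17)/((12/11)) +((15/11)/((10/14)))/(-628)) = 544925491/320268466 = 1.70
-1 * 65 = -65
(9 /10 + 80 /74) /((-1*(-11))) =733 /4070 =0.18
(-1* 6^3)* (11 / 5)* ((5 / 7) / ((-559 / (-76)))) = -180576 / 3913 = -46.15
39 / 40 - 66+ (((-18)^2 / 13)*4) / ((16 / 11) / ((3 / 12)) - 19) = -218925 / 3016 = -72.59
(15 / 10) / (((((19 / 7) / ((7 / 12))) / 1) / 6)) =147 / 76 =1.93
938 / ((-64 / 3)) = -1407 / 32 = -43.97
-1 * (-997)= 997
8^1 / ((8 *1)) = 1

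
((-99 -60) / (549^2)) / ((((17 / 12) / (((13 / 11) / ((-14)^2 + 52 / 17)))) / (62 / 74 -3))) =27560 / 5765499729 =0.00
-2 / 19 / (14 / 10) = -10 / 133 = -0.08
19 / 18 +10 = 199 / 18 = 11.06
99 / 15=6.60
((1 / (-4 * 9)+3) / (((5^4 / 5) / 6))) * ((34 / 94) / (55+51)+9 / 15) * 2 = 1608317 / 9341250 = 0.17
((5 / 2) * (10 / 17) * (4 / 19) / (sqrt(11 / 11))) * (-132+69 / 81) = -354100 / 8721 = -40.60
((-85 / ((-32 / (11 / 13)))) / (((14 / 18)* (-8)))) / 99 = -85 / 23296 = -0.00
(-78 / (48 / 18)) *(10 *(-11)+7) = 12051 / 4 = 3012.75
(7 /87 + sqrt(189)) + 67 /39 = 678 /377 + 3 * sqrt(21) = 15.55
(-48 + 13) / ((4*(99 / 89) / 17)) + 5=-128.72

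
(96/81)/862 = 16/11637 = 0.00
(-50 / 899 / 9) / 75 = -2 / 24273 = -0.00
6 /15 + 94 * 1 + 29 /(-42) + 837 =195449 /210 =930.71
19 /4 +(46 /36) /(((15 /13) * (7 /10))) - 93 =-65521 /756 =-86.67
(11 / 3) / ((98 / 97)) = 1067 / 294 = 3.63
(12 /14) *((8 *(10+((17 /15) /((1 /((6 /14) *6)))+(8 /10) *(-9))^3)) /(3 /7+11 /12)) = -13576320 /38759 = -350.28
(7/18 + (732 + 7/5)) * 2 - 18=65231/45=1449.58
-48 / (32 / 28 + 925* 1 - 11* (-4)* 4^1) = -336 / 7715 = -0.04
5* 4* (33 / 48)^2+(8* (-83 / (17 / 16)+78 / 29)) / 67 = 944523 / 2113984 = 0.45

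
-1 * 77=-77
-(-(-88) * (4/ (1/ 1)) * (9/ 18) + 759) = -935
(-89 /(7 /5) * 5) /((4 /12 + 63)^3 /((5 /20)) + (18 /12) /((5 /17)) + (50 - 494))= -600750 /1919690479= -0.00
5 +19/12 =79/12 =6.58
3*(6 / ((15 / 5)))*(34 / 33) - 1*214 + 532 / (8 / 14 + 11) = -161.84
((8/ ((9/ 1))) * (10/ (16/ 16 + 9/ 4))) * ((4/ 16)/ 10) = 0.07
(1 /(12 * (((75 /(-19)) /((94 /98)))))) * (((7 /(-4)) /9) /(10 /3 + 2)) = 893 /1209600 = 0.00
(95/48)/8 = 95/384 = 0.25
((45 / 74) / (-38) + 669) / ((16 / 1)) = 1881183 / 44992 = 41.81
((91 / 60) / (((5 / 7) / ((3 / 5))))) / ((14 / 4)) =91 / 250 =0.36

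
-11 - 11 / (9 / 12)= -77 / 3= -25.67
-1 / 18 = -0.06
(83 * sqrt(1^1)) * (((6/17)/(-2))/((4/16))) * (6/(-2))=2988/17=175.76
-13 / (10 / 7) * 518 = -23569 / 5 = -4713.80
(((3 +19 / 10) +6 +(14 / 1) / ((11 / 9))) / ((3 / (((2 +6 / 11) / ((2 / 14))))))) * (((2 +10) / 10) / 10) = 240982 / 15125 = 15.93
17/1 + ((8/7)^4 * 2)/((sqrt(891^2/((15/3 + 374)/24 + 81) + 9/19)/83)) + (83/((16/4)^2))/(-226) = 679936 * sqrt(1775438498899)/289745191281 + 61389/3616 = 20.10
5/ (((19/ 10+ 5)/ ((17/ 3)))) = 850/ 207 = 4.11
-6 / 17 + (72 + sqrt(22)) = sqrt(22) + 1218 / 17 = 76.34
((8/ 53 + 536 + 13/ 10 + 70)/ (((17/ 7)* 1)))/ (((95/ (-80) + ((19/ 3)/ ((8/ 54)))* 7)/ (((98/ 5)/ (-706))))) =-883428056/ 37919868925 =-0.02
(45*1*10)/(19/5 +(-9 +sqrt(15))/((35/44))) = -4142250/40129 - 693000*sqrt(15)/40129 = -170.11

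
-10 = -10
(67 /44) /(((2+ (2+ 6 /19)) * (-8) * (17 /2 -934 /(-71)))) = -90383 /44378400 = -0.00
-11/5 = -2.20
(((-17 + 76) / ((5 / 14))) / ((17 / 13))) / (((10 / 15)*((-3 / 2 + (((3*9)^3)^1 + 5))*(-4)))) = -16107 / 6693410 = -0.00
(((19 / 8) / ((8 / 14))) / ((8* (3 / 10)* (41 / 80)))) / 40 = 0.08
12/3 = 4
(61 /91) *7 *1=61 /13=4.69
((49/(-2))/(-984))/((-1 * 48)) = -49/94464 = -0.00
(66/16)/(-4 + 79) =0.06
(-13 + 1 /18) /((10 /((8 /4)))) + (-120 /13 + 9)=-3299 /1170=-2.82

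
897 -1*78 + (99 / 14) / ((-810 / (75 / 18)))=1238273 / 1512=818.96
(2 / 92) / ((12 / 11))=11 / 552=0.02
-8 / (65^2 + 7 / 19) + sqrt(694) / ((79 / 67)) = -76 / 40141 + 67 *sqrt(694) / 79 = 22.34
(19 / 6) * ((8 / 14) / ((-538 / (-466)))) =1.57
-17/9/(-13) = 17/117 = 0.15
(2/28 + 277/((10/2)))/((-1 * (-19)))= 3883/1330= 2.92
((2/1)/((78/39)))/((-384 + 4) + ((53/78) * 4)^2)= -1521/566744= -0.00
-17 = -17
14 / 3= 4.67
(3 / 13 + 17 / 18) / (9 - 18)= -0.13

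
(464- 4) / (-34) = -230 / 17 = -13.53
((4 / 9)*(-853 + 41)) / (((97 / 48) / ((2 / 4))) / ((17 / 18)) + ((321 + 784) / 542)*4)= -59854144 / 2062269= -29.02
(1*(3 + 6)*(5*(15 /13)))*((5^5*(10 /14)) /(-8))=-10546875 /728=-14487.47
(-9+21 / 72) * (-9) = 627 / 8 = 78.38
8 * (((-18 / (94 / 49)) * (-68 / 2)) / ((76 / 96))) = 2878848 / 893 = 3223.79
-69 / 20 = -3.45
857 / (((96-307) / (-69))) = 59133 / 211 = 280.25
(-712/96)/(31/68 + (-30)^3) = 1513/5507907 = 0.00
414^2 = 171396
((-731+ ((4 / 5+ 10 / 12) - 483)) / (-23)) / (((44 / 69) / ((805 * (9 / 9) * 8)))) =5855731 / 11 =532339.18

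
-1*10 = -10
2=2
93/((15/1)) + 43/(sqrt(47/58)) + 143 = 43 * sqrt(2726)/47 + 746/5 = 196.97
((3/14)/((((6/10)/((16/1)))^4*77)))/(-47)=-29.94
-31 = -31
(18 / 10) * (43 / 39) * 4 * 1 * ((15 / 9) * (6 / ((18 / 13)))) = 172 / 3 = 57.33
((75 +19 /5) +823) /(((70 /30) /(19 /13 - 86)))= -2123739 /65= -32672.91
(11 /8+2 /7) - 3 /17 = 1413 /952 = 1.48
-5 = -5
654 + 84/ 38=12468/ 19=656.21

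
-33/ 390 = -11/ 130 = -0.08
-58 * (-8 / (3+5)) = 58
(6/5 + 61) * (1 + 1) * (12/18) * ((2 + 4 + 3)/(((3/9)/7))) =15674.40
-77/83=-0.93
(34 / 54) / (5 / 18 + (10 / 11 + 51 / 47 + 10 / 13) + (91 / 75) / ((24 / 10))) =2285140 / 12872403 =0.18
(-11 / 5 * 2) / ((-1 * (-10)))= -11 / 25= -0.44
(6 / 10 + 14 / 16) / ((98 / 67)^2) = 264851 / 384160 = 0.69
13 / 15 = 0.87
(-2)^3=-8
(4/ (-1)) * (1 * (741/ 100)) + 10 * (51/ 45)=-1373/ 75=-18.31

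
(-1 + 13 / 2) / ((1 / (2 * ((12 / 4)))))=33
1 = 1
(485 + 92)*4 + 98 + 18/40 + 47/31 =1492939/620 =2407.97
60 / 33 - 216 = -2356 / 11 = -214.18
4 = 4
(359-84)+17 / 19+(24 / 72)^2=276.01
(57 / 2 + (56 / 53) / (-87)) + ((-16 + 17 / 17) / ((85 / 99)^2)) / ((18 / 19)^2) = 155007077 / 26651580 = 5.82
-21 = -21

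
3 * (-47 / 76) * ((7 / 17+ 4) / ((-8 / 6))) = 31725 / 5168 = 6.14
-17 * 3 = -51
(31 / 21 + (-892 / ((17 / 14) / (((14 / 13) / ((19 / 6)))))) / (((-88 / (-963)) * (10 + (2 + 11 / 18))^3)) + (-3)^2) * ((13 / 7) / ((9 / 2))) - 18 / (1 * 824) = 84703460323479631 / 22653214604883324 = 3.74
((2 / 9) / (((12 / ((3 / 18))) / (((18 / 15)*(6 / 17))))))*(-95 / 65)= -19 / 9945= -0.00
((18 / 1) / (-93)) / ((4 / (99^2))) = -29403 / 62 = -474.24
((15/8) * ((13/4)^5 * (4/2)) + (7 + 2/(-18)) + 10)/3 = 50747147/110592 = 458.87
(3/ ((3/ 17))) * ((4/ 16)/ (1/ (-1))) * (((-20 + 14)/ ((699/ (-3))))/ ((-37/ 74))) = 51/ 233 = 0.22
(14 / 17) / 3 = 14 / 51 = 0.27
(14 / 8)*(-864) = -1512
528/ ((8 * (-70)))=-33/ 35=-0.94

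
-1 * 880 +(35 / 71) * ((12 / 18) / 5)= -187426 / 213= -879.93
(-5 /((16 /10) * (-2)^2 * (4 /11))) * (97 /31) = -26675 /3968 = -6.72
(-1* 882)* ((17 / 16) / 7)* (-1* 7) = 7497 / 8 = 937.12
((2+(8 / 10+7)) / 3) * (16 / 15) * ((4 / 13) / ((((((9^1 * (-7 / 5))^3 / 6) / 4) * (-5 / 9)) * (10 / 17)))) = 0.04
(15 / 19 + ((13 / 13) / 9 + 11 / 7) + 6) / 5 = 10141 / 5985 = 1.69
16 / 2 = 8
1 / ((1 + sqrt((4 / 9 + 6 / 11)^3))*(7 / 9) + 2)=218317275 / 560318467-12835746*sqrt(22) / 560318467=0.28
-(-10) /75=2 /15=0.13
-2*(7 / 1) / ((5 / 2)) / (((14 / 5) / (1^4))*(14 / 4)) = -4 / 7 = -0.57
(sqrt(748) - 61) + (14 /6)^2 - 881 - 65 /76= -641189 /684 + 2 * sqrt(187)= -910.06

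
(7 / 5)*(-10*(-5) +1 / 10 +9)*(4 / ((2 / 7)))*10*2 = 115836 / 5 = 23167.20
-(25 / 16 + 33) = -34.56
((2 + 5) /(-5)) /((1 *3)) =-7 /15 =-0.47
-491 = -491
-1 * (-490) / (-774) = -245 / 387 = -0.63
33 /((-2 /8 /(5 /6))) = -110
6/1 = 6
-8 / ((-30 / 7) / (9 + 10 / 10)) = 56 / 3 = 18.67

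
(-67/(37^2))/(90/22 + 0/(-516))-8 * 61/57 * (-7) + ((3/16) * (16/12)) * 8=72474547/1170495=61.92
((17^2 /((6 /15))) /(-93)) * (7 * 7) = -70805 /186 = -380.67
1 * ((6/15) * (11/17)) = 22/85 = 0.26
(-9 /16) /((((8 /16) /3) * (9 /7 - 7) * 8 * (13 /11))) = 2079 /33280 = 0.06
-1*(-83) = 83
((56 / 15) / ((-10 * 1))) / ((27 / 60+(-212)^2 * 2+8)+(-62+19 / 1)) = -112 / 26956035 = -0.00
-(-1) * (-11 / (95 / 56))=-616 / 95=-6.48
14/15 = 0.93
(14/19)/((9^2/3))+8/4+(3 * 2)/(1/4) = 13352/513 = 26.03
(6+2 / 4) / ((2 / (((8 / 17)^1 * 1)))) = 26 / 17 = 1.53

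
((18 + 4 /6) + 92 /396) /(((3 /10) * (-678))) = -9355 /100683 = -0.09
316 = 316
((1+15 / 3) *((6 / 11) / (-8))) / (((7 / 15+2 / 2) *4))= -135 / 1936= -0.07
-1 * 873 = -873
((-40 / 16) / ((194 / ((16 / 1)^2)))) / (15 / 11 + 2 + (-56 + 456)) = -3520 / 430389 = -0.01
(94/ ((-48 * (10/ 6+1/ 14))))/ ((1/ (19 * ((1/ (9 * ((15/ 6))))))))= -6251/ 6570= -0.95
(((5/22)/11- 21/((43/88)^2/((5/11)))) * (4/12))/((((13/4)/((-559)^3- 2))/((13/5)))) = 416415593702266/223729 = 1861249966.26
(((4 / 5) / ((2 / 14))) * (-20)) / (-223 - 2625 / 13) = 364 / 1381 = 0.26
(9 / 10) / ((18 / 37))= 37 / 20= 1.85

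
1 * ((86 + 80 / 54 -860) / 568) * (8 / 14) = -0.78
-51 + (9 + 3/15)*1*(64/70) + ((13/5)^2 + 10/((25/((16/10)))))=-35.19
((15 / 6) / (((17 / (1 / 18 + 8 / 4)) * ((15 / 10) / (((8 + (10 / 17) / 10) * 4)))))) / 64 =25345 / 249696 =0.10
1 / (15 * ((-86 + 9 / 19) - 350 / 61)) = -1159 / 1586625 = -0.00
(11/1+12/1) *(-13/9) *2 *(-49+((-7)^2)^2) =-468832/3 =-156277.33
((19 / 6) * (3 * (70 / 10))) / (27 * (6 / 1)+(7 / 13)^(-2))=6517 / 16214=0.40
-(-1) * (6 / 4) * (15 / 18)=5 / 4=1.25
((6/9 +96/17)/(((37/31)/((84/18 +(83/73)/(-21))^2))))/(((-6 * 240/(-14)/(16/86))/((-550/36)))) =-3.11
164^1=164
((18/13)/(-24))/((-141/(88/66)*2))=1/3666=0.00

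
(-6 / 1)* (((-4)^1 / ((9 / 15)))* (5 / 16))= 25 / 2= 12.50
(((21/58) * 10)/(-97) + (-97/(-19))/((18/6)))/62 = 133438/4970571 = 0.03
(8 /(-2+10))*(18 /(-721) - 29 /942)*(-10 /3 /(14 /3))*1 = 189325 /4754274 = 0.04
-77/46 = -1.67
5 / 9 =0.56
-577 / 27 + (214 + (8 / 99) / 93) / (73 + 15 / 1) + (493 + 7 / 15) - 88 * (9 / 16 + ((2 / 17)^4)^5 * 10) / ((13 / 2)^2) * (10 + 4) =458.13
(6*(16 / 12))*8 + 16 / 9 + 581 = 5821 / 9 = 646.78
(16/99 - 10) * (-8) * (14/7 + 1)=7792/33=236.12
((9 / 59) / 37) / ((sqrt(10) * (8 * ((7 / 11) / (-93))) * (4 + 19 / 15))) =-27621 * sqrt(10) / 19315184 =-0.00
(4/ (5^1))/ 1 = 4/ 5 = 0.80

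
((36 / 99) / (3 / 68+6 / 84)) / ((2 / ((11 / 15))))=952 / 825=1.15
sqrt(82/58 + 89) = sqrt(76038)/29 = 9.51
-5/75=-1/15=-0.07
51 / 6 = 17 / 2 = 8.50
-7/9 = -0.78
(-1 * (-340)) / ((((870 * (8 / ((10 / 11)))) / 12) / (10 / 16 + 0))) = 425 / 1276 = 0.33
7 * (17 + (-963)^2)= 6491702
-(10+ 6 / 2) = -13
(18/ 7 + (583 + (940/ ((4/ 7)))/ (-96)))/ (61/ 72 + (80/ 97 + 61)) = 111158799/ 12255628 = 9.07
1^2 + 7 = 8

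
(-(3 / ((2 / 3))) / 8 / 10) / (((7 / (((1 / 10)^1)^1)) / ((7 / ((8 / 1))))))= -0.00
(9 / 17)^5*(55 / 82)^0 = 59049 / 1419857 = 0.04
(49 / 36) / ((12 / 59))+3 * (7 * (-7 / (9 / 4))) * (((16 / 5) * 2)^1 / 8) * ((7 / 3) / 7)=-23177 / 2160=-10.73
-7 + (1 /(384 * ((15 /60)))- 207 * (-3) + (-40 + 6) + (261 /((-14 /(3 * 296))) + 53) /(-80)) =2641913 /3360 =786.28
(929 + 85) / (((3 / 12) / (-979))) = -3970824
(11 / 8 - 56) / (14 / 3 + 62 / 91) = -119301 / 11680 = -10.21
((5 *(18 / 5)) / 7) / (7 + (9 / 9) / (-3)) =0.39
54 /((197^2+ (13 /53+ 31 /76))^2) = 876138336 /24437594105030089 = 0.00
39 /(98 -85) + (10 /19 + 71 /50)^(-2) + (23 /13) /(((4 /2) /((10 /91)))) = 13594144364 /4044441583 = 3.36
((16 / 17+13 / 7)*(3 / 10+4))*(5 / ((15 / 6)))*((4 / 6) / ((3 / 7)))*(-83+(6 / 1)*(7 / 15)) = -3002.31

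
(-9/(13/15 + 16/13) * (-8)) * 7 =240.29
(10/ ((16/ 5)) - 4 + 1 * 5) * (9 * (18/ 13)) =2673/ 52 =51.40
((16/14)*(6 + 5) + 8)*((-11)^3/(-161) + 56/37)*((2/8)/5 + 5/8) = 28315818/208495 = 135.81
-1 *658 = -658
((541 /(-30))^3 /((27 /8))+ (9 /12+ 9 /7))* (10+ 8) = -4428337663 /141750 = -31240.48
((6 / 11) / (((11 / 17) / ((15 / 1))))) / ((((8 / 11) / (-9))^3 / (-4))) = 6134535 / 64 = 95852.11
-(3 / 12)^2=-1 / 16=-0.06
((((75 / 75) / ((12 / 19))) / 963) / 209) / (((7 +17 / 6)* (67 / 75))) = 25 / 27916086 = 0.00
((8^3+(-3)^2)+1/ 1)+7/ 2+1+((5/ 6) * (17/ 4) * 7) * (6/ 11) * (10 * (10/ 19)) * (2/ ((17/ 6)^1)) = 241077/ 418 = 576.74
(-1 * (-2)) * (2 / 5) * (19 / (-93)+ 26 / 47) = 1220 / 4371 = 0.28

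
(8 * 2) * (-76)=-1216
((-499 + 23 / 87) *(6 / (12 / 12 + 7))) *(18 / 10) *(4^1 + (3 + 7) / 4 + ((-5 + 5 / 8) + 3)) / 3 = -533697 / 464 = -1150.21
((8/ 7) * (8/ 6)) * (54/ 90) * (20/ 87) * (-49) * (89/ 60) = -19936/ 1305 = -15.28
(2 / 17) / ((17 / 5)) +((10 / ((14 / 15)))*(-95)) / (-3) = 686445 / 2023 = 339.32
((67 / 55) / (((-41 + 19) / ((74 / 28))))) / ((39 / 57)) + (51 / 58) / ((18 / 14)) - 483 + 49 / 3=-2977308899 / 6386380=-466.20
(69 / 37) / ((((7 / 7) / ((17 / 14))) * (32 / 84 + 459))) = 3519 / 713878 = 0.00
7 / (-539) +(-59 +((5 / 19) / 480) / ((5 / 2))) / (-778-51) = 16935763 / 291078480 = 0.06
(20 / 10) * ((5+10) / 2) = 15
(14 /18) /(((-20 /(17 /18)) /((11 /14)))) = -187 /6480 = -0.03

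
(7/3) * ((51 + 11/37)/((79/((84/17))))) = 372008/49691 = 7.49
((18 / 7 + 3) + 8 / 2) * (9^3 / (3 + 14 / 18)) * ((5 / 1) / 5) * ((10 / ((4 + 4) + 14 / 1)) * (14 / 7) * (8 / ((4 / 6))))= 26375220 / 1309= 20149.14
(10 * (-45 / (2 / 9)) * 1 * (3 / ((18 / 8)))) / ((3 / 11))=-9900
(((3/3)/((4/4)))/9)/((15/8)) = 8/135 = 0.06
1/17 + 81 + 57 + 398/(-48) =52945/408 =129.77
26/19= 1.37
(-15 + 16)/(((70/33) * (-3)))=-0.16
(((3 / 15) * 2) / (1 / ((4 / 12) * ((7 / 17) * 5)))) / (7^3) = 2 / 2499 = 0.00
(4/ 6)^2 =4/ 9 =0.44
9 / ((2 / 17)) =153 / 2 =76.50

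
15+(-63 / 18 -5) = 6.50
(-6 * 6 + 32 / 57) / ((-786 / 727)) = 32.78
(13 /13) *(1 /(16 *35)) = 1 /560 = 0.00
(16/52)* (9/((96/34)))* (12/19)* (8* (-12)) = -14688/247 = -59.47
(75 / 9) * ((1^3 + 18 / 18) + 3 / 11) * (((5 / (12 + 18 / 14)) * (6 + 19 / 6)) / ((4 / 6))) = 109375 / 1116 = 98.01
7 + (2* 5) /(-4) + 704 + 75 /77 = 109259 /154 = 709.47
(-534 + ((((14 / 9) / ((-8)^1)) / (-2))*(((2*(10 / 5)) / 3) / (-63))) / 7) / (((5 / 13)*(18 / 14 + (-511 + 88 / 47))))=1109984759 / 406004400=2.73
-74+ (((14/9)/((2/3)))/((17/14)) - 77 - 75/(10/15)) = -26681/102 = -261.58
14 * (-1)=-14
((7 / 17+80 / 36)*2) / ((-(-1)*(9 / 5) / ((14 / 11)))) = 56420 / 15147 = 3.72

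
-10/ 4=-2.50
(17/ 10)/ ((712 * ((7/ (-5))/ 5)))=-85/ 9968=-0.01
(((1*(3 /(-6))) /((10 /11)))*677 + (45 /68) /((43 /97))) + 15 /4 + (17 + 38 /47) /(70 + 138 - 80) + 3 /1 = -8003104253 /21988480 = -363.97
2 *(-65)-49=-179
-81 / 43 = -1.88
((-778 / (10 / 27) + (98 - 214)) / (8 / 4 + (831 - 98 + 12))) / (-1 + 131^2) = -11083 / 64092600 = -0.00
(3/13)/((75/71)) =71/325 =0.22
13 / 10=1.30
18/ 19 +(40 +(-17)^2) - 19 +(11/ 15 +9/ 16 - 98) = 976949/ 4560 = 214.24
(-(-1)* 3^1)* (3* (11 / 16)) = 99 / 16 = 6.19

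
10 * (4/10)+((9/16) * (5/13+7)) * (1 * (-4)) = -164/13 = -12.62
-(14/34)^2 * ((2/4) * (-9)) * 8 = 1764/289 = 6.10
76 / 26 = 38 / 13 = 2.92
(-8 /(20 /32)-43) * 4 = -1116 /5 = -223.20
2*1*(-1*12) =-24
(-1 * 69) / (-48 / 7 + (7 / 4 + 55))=-1932 / 1397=-1.38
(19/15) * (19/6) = 361/90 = 4.01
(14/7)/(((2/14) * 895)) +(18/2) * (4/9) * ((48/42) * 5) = 22.87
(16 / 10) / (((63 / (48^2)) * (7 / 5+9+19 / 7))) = 2048 / 459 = 4.46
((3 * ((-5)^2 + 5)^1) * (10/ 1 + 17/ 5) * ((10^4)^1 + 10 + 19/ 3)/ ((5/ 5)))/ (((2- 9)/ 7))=-12079698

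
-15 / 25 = -3 / 5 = -0.60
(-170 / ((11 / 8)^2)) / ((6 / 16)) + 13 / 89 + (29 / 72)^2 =-13368844519 / 55826496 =-239.47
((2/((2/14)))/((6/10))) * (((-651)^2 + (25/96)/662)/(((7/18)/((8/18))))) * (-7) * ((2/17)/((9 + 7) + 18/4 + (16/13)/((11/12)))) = -134801672890885/316366821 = -426092.95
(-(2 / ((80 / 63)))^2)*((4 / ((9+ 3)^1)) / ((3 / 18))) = -3969 / 800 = -4.96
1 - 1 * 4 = -3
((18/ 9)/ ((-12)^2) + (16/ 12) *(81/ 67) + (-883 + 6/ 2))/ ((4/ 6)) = -4237277/ 3216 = -1317.56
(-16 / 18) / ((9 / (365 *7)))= -20440 / 81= -252.35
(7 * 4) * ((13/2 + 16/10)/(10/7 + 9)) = 7938/365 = 21.75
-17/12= -1.42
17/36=0.47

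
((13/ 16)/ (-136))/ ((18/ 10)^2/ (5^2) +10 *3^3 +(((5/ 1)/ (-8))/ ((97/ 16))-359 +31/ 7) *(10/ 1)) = 0.00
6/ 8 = 3/ 4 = 0.75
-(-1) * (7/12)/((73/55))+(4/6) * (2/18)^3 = 281249/638604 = 0.44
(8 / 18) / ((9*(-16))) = -1 / 324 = -0.00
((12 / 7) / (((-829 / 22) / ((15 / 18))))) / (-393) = 220 / 2280579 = 0.00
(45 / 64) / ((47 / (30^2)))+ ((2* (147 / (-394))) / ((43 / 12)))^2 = 728888135517 / 53961896432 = 13.51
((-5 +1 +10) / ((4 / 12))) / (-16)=-9 / 8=-1.12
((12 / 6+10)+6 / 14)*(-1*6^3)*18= -338256 / 7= -48322.29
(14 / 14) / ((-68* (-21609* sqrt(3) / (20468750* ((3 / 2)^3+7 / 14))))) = 317265625* sqrt(3) / 17632944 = 31.16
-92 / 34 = -46 / 17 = -2.71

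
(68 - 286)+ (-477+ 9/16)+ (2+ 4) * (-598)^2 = 2144929.56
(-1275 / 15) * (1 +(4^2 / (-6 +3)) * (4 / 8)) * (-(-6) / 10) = 85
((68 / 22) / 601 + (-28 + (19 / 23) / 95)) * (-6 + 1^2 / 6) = 148938293 / 912318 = 163.25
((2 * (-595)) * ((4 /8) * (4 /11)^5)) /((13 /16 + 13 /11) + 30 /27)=-87736320 /72019079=-1.22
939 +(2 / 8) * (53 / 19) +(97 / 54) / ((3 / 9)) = 646439 / 684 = 945.09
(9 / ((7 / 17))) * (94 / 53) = 14382 / 371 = 38.77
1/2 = 0.50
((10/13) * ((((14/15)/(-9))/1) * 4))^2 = 12544/123201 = 0.10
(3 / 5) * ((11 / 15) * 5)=2.20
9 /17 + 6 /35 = 417 /595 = 0.70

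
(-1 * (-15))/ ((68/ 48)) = 180/ 17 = 10.59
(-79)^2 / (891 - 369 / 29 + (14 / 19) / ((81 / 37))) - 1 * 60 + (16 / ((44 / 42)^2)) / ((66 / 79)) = -1850069480667 / 52192971512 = -35.45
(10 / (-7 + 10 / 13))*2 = -260 / 81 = -3.21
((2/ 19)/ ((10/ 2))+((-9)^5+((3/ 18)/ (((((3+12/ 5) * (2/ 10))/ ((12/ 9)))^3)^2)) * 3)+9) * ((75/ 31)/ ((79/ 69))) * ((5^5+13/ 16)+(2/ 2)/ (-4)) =-4554942560254501036466165/ 11681536677331032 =-389926658.29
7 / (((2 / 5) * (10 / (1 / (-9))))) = -7 / 36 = -0.19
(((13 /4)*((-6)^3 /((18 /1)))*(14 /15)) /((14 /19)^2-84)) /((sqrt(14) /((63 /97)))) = 42237*sqrt(14) /2087440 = 0.08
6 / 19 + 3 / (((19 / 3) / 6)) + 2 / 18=3.27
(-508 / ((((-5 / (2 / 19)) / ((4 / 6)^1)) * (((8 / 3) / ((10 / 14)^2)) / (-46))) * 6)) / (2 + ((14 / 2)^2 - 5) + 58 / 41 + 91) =-239522 / 3170055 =-0.08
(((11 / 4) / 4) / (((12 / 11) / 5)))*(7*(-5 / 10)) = -4235 / 384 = -11.03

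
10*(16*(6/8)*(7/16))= 105/2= 52.50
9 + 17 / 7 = 80 / 7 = 11.43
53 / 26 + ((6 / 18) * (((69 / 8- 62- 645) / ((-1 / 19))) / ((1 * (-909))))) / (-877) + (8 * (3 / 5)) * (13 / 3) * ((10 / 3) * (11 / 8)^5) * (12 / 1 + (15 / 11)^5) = 362809758583651 / 63673399296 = 5697.98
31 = 31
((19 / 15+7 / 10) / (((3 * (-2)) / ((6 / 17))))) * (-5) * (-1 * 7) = -413 / 102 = -4.05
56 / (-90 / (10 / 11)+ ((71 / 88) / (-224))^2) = -21759524864 / 38467726415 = -0.57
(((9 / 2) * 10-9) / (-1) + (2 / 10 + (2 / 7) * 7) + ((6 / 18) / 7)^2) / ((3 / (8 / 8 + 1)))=-149048 / 6615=-22.53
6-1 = 5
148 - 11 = 137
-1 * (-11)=11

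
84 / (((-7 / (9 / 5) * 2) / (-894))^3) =781324322004 / 6125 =127563154.61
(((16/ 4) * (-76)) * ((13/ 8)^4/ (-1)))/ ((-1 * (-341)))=542659/ 87296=6.22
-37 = -37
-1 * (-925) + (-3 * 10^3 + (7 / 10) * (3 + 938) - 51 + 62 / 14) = -102401 / 70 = -1462.87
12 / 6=2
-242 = -242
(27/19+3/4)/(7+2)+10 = 2335/228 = 10.24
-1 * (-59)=59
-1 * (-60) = 60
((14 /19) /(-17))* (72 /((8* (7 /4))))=-72 /323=-0.22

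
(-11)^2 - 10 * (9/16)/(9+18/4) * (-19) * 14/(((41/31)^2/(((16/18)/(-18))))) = 48148313/408483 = 117.87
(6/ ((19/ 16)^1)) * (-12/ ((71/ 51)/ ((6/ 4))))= -88128/ 1349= -65.33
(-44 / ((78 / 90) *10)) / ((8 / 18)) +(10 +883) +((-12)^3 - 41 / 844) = -9287487 / 10972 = -846.47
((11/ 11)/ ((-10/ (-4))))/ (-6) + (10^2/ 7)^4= 1499997599/ 36015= 41649.25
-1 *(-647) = 647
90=90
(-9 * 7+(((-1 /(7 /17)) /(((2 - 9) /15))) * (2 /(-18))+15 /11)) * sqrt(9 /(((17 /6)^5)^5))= -218986479783936 * sqrt(102) /5338567559736300043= -0.00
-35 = -35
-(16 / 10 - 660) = 3292 / 5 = 658.40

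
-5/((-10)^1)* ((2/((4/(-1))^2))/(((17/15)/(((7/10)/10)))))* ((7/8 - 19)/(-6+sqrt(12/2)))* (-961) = -585249/43520 - 195083* sqrt(6)/87040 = -18.94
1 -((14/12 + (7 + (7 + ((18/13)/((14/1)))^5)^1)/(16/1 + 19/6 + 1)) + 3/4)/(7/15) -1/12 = -74178717031267/15856656806991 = -4.68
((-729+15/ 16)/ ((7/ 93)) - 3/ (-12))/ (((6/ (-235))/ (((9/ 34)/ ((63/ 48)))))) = 254582315/ 3332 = 76405.26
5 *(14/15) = 14/3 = 4.67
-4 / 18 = -2 / 9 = -0.22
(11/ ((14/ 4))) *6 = 132/ 7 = 18.86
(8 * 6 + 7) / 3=55 / 3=18.33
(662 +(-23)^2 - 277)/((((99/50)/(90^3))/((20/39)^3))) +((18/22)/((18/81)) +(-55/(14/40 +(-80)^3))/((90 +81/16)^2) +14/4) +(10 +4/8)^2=47306039250213522822871/1042343264420172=45384319.03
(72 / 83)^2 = 5184 / 6889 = 0.75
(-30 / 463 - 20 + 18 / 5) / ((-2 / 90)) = 343044 / 463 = 740.92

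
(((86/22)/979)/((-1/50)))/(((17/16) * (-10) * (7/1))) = 3440/1281511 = 0.00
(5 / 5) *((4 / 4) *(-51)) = -51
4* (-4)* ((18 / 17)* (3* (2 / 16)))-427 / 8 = -8123 / 136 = -59.73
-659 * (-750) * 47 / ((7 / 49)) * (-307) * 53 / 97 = -2645798835750 / 97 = -27276276657.22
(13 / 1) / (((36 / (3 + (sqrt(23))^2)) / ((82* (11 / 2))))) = 76219 / 18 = 4234.39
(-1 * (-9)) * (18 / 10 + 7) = 396 / 5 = 79.20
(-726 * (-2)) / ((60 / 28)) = 3388 / 5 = 677.60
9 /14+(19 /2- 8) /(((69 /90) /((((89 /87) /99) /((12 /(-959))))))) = -1798691 /1848924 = -0.97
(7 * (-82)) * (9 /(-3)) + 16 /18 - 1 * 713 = 9089 /9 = 1009.89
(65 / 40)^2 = 169 / 64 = 2.64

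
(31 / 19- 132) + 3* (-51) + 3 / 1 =-280.37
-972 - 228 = -1200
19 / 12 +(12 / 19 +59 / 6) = 2747 / 228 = 12.05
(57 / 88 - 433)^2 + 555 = 1451872129 / 7744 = 187483.49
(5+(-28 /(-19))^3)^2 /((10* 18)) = 351525001 /940917620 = 0.37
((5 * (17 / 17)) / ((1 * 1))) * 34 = 170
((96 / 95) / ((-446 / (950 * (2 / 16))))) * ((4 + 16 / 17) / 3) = -1680 / 3791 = -0.44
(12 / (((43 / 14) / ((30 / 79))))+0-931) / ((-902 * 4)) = 3157567 / 12256376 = 0.26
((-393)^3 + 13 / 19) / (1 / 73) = -84188758910 / 19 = -4430987311.05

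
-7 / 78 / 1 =-7 / 78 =-0.09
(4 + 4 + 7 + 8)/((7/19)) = 437/7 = 62.43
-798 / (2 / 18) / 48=-1197 / 8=-149.62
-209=-209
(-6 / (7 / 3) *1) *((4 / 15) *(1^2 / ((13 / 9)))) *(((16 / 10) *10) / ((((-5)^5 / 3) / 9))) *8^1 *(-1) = -746496 / 1421875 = -0.53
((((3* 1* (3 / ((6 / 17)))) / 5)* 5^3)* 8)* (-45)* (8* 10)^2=-1468800000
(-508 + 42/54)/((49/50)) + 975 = 201725/441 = 457.43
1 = 1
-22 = -22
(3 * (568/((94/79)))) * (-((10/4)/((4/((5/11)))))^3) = -262921875/8007296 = -32.84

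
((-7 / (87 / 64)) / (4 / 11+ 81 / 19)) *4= -374528 / 84129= -4.45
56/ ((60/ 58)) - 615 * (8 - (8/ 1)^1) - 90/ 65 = 52.75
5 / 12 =0.42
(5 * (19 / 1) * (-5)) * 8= -3800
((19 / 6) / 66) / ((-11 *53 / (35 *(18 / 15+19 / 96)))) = -8113 / 2014848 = -0.00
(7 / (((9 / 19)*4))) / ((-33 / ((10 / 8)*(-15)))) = 3325 / 1584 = 2.10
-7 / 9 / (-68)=7 / 612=0.01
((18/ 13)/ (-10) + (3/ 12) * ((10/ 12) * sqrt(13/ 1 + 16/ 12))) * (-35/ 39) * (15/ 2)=315/ 338 - 875 * sqrt(129)/ 1872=-4.38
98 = 98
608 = 608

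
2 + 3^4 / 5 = 91 / 5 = 18.20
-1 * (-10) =10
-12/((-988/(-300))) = -900/247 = -3.64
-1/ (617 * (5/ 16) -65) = -16/ 2045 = -0.01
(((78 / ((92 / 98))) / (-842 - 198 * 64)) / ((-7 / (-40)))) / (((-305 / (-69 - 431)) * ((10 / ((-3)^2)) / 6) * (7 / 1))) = -421200 / 9480071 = -0.04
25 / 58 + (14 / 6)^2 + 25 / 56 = 92401 / 14616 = 6.32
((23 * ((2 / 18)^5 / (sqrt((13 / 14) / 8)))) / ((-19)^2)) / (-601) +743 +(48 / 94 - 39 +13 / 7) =232395 / 329 - 92 * sqrt(91) / 166547291157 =706.37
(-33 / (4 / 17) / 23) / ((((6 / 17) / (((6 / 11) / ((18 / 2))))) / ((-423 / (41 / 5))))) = 54.02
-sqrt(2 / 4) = -sqrt(2) / 2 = -0.71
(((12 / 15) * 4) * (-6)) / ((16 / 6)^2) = -27 / 10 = -2.70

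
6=6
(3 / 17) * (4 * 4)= 48 / 17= 2.82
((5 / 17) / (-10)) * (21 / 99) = -7 / 1122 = -0.01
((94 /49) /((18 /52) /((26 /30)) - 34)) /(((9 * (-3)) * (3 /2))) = 63544 /45075933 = 0.00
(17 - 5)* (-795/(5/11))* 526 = -11039688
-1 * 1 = -1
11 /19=0.58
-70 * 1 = -70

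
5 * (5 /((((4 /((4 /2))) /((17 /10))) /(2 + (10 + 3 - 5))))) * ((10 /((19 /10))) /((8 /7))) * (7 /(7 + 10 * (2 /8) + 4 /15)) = 7809375 /11134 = 701.40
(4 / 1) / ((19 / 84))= 336 / 19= 17.68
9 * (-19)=-171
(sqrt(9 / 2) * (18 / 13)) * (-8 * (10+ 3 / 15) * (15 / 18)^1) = -1836 * sqrt(2) / 13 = -199.73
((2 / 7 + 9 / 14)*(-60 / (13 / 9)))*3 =-810 / 7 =-115.71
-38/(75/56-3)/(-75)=-2128/6975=-0.31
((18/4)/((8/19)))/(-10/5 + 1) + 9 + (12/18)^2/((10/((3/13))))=-5233/3120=-1.68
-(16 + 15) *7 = -217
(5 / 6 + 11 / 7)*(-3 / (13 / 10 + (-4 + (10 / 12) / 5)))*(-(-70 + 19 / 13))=1349865 / 6916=195.18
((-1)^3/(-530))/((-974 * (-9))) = 1/4645980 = 0.00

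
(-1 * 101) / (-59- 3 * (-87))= -0.50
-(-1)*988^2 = 976144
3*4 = 12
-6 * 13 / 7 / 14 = -39 / 49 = -0.80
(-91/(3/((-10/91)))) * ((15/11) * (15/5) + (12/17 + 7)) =22060/561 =39.32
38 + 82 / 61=2400 / 61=39.34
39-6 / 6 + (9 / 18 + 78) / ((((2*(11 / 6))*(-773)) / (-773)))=1307 / 22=59.41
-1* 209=-209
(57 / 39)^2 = 361 / 169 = 2.14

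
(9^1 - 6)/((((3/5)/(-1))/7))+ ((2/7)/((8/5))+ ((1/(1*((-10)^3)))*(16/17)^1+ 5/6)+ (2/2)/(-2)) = -6156293/178500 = -34.49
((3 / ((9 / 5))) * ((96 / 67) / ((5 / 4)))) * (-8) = -1024 / 67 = -15.28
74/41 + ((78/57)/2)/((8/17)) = 20309/6232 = 3.26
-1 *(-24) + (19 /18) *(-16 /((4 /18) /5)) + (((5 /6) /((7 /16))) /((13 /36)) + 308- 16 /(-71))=-42.50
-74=-74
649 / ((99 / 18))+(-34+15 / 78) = 2189 / 26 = 84.19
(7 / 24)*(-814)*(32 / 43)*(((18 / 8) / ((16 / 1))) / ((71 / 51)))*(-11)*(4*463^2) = 1027870843923 / 6106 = 168337838.83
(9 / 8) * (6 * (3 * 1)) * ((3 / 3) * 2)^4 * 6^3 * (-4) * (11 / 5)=-3079296 / 5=-615859.20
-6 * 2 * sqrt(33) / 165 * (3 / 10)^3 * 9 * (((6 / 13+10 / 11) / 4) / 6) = -3969 * sqrt(33) / 3932500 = -0.01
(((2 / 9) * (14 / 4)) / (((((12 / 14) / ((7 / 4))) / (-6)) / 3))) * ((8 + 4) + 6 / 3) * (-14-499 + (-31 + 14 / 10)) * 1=217130.43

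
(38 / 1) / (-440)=-19 / 220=-0.09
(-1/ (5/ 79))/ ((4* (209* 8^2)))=-79/ 267520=-0.00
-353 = -353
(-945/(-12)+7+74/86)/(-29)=-14897/4988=-2.99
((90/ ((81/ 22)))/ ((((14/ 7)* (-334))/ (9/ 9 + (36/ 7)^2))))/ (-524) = 73975/ 38591028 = 0.00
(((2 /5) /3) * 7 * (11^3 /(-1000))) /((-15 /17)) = 158389 /112500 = 1.41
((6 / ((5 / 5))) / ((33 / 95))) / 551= 10 / 319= 0.03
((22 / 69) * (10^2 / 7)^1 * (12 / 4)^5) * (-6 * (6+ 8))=-2138400 / 23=-92973.91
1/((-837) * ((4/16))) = -4/837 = -0.00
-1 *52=-52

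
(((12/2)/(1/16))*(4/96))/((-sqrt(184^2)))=-1/46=-0.02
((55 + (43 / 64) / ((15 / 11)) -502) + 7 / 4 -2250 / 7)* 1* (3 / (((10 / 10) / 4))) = -5148769 / 560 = -9194.23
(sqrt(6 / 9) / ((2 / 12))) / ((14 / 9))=9 * sqrt(6) / 7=3.15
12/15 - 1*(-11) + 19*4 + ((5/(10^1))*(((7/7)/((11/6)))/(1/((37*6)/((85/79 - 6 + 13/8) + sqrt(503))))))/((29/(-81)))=27171457049327/313518059965 - 21547327104*sqrt(503)/62703611993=78.96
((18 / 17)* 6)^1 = 108 / 17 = 6.35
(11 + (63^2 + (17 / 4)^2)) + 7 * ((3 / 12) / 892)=7132547 / 1784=3998.06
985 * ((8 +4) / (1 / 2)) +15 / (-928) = 21937905 / 928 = 23639.98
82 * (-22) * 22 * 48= -1905024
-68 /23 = -2.96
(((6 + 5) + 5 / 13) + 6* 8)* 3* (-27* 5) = -312660 / 13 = -24050.77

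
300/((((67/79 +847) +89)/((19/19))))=23700/74011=0.32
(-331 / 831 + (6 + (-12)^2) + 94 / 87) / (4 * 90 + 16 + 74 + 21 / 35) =18156445 / 54295047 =0.33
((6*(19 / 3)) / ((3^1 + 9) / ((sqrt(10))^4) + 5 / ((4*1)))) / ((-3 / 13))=-49400 / 411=-120.19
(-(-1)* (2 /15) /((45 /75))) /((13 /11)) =22 /117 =0.19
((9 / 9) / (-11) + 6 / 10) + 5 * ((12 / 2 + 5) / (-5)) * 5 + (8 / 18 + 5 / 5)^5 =-156548738 / 3247695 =-48.20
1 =1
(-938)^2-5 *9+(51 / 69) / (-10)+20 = 202358353 / 230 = 879818.93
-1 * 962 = -962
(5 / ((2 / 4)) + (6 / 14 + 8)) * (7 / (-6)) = -43 / 2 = -21.50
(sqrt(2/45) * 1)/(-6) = -sqrt(10)/90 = -0.04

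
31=31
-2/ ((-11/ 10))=1.82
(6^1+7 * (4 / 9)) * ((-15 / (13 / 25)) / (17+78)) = -2050 / 741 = -2.77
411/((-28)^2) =411/784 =0.52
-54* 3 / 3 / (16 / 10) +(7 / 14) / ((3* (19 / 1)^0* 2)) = -101 / 3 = -33.67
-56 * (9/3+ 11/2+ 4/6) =-1540/3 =-513.33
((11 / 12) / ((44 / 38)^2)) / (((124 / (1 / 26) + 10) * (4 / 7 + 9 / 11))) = 361 / 2372832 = 0.00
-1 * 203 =-203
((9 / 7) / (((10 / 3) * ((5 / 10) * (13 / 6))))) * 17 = 2754 / 455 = 6.05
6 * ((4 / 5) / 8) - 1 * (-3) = 18 / 5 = 3.60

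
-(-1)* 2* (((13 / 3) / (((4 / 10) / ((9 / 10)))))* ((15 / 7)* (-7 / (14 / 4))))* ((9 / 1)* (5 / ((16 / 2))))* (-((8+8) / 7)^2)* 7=17191.84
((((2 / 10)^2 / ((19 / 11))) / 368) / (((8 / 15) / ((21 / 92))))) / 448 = 99 / 1646755840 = 0.00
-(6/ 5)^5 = -7776/ 3125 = -2.49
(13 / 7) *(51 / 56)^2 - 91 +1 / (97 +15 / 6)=-390756077 / 4368448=-89.45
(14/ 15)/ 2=0.47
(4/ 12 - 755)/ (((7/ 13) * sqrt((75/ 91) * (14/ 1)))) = -14716 * sqrt(78)/ 315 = -412.60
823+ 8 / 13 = 10707 / 13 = 823.62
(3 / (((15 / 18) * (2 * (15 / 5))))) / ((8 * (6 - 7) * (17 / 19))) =-57 / 680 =-0.08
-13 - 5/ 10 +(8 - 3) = -17/ 2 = -8.50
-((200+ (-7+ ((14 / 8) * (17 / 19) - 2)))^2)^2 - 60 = -45874455873131185 / 33362176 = -1375043878.23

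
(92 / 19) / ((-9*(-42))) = 46 / 3591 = 0.01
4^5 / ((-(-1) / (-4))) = -4096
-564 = -564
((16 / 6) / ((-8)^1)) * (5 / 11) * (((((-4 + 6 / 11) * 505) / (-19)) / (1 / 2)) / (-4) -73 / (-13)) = 28810 / 4719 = 6.11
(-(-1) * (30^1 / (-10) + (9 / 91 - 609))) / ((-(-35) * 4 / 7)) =-55683 / 1820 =-30.60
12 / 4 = 3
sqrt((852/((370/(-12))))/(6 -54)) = sqrt(78810)/370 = 0.76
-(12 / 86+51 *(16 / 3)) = -11702 / 43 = -272.14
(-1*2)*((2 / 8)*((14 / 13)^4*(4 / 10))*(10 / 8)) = -9604 / 28561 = -0.34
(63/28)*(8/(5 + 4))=2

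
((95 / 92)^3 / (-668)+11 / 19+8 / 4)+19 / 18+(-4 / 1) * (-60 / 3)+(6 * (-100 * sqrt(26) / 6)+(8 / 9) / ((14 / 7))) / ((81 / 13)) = 603070725342523 / 7204785801984 -1300 * sqrt(26) / 81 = 1.87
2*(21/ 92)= 21/ 46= 0.46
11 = 11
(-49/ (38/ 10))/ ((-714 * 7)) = 5/ 1938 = 0.00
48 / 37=1.30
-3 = -3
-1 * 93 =-93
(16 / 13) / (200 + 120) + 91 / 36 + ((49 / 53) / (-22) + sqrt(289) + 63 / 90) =20.19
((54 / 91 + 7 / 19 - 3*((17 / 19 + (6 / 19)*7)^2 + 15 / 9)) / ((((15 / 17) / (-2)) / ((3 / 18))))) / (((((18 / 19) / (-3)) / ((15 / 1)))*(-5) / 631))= 11617029917 / 155610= 74654.78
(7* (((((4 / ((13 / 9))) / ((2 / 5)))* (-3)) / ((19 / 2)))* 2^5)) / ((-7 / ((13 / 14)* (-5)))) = -43200 / 133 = -324.81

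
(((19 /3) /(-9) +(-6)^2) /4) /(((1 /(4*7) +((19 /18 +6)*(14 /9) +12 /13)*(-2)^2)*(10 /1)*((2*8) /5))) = 260169 /44937632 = 0.01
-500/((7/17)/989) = -8406500/7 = -1200928.57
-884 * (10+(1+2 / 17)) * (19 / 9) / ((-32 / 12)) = 7780.50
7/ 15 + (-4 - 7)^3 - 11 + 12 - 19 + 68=-19208/ 15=-1280.53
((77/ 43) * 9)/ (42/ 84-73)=-1386/ 6235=-0.22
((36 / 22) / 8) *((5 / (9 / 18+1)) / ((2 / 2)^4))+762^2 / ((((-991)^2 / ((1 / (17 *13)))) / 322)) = 7368880611 / 4774877822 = 1.54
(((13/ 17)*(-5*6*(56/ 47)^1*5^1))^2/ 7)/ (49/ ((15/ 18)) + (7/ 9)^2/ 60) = 1182729600000/ 26066551231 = 45.37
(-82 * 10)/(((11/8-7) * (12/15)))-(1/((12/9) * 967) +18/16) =12608659/69624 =181.10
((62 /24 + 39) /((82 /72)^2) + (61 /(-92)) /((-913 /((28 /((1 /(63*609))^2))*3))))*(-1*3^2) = -28528253952568533 /35299319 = -808181425.61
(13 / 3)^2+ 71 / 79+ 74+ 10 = 73714 / 711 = 103.68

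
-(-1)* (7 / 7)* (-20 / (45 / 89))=-356 / 9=-39.56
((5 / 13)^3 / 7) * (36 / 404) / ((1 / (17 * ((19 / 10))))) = 72675 / 3106558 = 0.02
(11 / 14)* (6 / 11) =3 / 7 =0.43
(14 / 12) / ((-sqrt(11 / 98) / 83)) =-4067 * sqrt(22) / 66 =-289.03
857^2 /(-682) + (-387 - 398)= -1861.90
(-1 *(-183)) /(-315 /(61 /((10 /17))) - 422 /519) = -98491149 /2072464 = -47.52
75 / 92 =0.82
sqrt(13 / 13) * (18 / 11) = 18 / 11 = 1.64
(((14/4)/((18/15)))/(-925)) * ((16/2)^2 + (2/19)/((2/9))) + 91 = 765961/8436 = 90.80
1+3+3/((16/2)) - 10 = -45/8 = -5.62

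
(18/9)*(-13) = -26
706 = 706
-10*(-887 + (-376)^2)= -1404890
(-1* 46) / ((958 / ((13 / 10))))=-299 / 4790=-0.06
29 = 29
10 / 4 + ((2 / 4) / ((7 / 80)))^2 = 3445 / 98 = 35.15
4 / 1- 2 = 2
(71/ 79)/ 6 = 71/ 474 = 0.15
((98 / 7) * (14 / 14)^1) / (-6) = -7 / 3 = -2.33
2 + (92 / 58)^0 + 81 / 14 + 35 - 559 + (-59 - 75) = -9089 / 14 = -649.21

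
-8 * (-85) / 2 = 340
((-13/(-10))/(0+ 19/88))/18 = 286/855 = 0.33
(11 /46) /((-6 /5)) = -55 /276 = -0.20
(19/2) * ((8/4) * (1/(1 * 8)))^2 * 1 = 19/32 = 0.59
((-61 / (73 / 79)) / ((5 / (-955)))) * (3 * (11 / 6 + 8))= 54305311 / 146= 371954.18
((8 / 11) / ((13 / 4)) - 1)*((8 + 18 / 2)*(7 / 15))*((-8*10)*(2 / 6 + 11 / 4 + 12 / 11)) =9704212 / 4719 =2056.41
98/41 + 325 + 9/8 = 107753/328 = 328.52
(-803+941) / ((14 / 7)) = 69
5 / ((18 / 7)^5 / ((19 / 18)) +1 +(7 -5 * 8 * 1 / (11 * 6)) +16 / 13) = 684969285 / 15772776196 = 0.04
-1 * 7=-7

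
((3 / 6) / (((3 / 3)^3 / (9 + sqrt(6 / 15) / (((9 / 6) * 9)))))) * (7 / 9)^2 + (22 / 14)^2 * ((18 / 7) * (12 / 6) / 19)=49 * sqrt(10) / 10935 + 397741 / 117306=3.40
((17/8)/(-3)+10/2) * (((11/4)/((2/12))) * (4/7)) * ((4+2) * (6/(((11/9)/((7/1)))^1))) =8343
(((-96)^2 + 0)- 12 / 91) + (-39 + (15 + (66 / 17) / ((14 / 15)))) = 14226255 / 1547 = 9196.03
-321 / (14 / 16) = -2568 / 7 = -366.86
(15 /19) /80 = 3 /304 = 0.01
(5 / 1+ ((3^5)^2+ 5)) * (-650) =-38388350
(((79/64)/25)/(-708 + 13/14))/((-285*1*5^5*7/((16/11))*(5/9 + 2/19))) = 237/9612857031250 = 0.00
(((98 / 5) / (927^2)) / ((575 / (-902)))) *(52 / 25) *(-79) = 0.01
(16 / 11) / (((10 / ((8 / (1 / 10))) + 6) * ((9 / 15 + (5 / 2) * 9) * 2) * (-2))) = -320 / 124509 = -0.00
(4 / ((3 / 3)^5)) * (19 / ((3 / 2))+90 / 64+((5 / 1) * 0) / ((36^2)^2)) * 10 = 6755 / 12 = 562.92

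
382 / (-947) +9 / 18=183 / 1894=0.10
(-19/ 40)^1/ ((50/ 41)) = -779/ 2000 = -0.39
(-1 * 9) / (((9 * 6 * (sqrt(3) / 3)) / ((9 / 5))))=-3 * sqrt(3) / 10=-0.52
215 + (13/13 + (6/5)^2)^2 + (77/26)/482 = 1730667197/7832500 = 220.96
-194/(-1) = 194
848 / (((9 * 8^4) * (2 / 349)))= 18497 / 4608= 4.01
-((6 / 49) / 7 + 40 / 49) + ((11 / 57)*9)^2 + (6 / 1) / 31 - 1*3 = -2393890 / 3838513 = -0.62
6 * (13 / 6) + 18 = 31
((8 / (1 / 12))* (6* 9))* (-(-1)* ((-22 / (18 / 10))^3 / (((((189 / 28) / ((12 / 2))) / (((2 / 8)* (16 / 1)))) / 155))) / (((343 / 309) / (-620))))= 26981657190400000 / 9261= 2913471243969.33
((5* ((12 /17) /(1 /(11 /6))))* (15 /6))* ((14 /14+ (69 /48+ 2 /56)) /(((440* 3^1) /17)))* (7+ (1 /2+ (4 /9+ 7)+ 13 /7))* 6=2932045 /56448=51.94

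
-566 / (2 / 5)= -1415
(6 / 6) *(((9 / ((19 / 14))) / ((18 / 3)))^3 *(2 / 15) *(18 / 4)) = 27783 / 34295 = 0.81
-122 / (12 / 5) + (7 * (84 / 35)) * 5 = 199 / 6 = 33.17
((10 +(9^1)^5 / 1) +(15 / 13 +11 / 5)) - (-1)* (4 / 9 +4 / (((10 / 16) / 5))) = 34570457 / 585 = 59094.80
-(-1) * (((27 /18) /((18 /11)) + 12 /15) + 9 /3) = 283 /60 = 4.72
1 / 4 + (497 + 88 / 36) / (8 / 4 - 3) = -17971 / 36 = -499.19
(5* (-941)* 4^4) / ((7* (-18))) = 602240 / 63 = 9559.37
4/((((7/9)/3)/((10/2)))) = 77.14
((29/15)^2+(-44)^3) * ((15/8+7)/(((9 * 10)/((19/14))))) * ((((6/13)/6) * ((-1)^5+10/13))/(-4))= -3693477013/73008000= -50.59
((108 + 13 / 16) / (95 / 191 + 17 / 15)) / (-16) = -4987965 / 1196032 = -4.17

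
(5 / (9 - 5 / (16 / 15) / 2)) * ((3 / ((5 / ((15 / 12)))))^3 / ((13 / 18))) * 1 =405 / 923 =0.44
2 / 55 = 0.04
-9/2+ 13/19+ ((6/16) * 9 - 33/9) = -1873/456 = -4.11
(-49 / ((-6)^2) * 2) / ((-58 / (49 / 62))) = 2401 / 64728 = 0.04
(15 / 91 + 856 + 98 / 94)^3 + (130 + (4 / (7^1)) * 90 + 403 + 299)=49280610203858951672 / 78238001933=629880735.53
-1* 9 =-9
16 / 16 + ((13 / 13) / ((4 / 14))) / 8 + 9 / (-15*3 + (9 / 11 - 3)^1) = 3451 / 2768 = 1.25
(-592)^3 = -207474688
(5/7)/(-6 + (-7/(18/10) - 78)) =-45/5537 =-0.01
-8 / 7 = -1.14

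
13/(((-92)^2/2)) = 13/4232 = 0.00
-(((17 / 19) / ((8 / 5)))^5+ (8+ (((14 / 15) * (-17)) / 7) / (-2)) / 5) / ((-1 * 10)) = 11448522232759 / 60852609024000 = 0.19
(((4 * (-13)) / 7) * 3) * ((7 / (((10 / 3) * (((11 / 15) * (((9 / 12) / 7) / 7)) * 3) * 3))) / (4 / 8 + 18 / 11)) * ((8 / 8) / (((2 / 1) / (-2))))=10192 / 47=216.85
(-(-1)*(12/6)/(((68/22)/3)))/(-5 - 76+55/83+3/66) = -20086/830807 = -0.02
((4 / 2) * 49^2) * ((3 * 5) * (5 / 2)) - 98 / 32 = 2881151 / 16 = 180071.94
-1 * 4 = -4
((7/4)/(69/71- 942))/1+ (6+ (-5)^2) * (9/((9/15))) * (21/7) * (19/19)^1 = 372816043/267252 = 1395.00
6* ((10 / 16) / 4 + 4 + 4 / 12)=431 / 16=26.94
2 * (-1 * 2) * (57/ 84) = -19/ 7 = -2.71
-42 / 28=-3 / 2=-1.50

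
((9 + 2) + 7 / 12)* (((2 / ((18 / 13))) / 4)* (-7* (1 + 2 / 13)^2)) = -24325 / 624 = -38.98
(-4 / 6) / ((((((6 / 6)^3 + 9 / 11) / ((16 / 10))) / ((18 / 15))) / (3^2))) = -792 / 125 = -6.34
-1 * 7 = -7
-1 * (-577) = 577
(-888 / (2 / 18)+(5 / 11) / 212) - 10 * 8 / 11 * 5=-18722139 / 2332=-8028.36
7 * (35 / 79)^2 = 8575 / 6241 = 1.37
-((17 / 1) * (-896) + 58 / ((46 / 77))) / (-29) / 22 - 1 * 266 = -4251387 / 14674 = -289.72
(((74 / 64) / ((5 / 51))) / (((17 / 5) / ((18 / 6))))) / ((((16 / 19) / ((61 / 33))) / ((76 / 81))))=814777 / 38016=21.43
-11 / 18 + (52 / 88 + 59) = 5839 / 99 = 58.98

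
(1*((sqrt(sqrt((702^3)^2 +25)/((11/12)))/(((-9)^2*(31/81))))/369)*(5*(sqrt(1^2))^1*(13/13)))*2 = 20*119680300997734489^(1/4)*sqrt(33)/125829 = 16.98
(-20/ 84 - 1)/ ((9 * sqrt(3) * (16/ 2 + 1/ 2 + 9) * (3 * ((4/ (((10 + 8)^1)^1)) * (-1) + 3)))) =-52 * sqrt(3)/ 165375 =-0.00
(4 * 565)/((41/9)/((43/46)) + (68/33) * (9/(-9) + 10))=4810410/49847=96.50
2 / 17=0.12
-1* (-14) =14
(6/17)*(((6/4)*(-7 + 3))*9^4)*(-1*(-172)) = -40625712/17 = -2389747.76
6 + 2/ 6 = 19/ 3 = 6.33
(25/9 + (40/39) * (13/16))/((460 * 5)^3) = 13/43801200000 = 0.00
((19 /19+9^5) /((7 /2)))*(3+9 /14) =3011550 /49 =61460.20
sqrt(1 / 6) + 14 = sqrt(6) / 6 + 14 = 14.41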